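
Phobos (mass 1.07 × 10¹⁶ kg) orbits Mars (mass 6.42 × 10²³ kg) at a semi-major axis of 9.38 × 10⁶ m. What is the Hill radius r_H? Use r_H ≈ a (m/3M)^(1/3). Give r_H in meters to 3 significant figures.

r_H ≈ a (m/3M)^(1/3)
    = (9.38 × 10⁶) × (1.07 × 10¹⁶ / (3 × 6.42 × 10²³))^(1/3)
    = 1.66 × 10⁴ m

1.66 × 10⁴ m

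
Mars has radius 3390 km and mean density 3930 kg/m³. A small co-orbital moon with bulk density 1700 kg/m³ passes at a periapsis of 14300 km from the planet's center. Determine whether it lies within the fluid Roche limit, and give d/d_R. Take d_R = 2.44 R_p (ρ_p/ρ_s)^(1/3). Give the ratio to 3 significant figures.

d_R = 2.44 × (3390 km) × (3930/1700)^(1/3) = 10940 km
d/d_R = (14300) / (10940) = 1.31
Since d/d_R > 1, the body is outside the Roche limit.

outside; d/d_R ≈ 1.31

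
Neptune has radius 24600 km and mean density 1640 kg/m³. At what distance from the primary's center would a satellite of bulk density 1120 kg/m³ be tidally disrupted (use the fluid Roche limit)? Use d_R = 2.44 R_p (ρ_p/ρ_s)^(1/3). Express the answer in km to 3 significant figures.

68200 km

d_R = 2.44 × 24600 km × (1640/1120)^(1/3)
    = 68200 km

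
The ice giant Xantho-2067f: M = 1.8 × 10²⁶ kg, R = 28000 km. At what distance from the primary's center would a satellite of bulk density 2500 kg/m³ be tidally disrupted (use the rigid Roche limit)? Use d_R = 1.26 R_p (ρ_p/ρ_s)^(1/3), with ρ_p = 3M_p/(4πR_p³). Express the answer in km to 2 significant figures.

33000 km

ρ_p = 3M_p/(4πR_p³) = 3 × (1.8 × 10²⁶) / (4π × (2.8 × 10⁷ m)³) = 2000 kg/m³
d_R = 1.26 × 28000 km × (2000/2500)^(1/3)
    = 33000 km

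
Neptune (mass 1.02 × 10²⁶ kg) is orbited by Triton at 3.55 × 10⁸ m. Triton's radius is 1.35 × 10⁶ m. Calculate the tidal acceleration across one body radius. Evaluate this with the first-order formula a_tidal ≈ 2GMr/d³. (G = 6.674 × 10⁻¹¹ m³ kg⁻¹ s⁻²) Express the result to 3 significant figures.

4.11 × 10⁻⁴ m/s²

Δa = 2GMr/d³
   = 2 × (6.674 × 10⁻¹¹) × (1.02 × 10²⁶) × (1.35 × 10⁶) / (3.55 × 10⁸)³
   = 4.11 × 10⁻⁴ m/s²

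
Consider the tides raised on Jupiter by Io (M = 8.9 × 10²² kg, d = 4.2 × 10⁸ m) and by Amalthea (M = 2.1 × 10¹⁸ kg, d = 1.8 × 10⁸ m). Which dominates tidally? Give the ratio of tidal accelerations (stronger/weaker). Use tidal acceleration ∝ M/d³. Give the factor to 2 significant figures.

Io, by a factor of ≈ 3300

Compare M/d³ for the two perturbers:
Io: (8.9 × 10²²) / (4.2 × 10⁸)³ = 1.201 × 10⁻³
Amalthea: (2.1 × 10¹⁸) / (1.8 × 10⁸)³ = 3.601 × 10⁻⁷
Ratio (larger/smaller) = 3300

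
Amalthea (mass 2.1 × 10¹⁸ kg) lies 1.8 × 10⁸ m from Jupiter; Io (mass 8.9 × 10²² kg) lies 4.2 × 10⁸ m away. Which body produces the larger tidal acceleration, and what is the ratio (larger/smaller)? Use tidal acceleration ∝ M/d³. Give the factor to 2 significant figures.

The tide-raising term goes as M/d³ (the gradient of a 1/d² field).
Amalthea: (2.1 × 10¹⁸) / (1.8 × 10⁸)³ = 3.601 × 10⁻⁷
Io: (8.9 × 10²²) / (4.2 × 10⁸)³ = 1.201 × 10⁻³
Ratio (larger/smaller) = 3300

Io, by a factor of ≈ 3300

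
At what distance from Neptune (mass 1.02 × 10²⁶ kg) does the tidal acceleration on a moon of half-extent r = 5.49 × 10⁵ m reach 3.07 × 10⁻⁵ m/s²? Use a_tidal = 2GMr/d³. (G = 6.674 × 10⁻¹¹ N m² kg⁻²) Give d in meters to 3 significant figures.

2GMr/d³ = a_tidal  ⇒  d = (2GMr / a_tidal)^(1/3)
d = (2 × 6.674×10⁻¹¹ × (1.02 × 10²⁶) × (5.49 × 10⁵) / (3.07 × 10⁻⁵))^(1/3)
  = 6.24 × 10⁸ m

6.24 × 10⁸ m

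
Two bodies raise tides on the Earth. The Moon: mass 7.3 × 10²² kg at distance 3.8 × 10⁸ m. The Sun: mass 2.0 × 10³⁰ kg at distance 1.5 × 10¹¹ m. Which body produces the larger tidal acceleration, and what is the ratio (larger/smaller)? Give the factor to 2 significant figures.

Tidal stretch scales as M/d³; compute that for each body.
The Moon: (7.3 × 10²²) / (3.8 × 10⁸)³ = 1.330 × 10⁻³
The Sun: (2.0 × 10³⁰) / (1.5 × 10¹¹)³ = 5.926 × 10⁻⁴
Ratio (larger/smaller) = 2.2

The Moon, by a factor of ≈ 2.2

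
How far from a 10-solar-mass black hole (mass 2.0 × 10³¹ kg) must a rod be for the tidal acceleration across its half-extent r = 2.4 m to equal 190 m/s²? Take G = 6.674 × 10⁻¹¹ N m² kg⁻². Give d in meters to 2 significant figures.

3.2 × 10⁶ m

2GMr/d³ = a_tidal  ⇒  d = (2GMr / a_tidal)^(1/3)
d = (2 × 6.674×10⁻¹¹ × (2.0 × 10³¹) × (2.4) / (190))^(1/3)
  = 3.2 × 10⁶ m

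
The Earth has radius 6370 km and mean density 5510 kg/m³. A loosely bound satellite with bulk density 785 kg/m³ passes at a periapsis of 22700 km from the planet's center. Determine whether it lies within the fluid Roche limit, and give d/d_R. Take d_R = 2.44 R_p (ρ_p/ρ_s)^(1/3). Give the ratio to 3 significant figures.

d_R = 2.44 × (6370 km) × (5510/785)^(1/3) = 29760 km
d/d_R = (22700) / (29760) = 0.763
Since d/d_R < 1, the body is inside the Roche limit.

inside; d/d_R ≈ 0.763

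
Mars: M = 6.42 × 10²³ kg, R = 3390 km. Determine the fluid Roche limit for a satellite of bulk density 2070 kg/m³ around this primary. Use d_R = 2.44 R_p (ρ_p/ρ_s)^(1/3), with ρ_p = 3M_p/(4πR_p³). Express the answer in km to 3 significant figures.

10200 km

ρ_p = 3M_p/(4πR_p³) = 3 × (6.42 × 10²³) / (4π × (3.39 × 10⁶ m)³) = 3930 kg/m³
d_R = 2.44 × 3390 km × (3930/2070)^(1/3)
    = 10200 km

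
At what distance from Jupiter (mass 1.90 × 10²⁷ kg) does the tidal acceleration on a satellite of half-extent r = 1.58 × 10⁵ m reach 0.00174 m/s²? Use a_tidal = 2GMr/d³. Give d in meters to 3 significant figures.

2GMr/d³ = a_tidal  ⇒  d = (2GMr / a_tidal)^(1/3)
d = (2 × 6.674×10⁻¹¹ × (1.90 × 10²⁷) × (1.58 × 10⁵) / (0.00174))^(1/3)
  = 2.85 × 10⁸ m

2.85 × 10⁸ m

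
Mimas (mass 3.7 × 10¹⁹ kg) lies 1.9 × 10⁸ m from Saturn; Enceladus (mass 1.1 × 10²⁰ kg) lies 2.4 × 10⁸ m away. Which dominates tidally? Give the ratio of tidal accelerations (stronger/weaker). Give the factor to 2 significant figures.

The tide-raising term goes as M/d³ (the gradient of a 1/d² field).
Mimas: (3.7 × 10¹⁹) / (1.9 × 10⁸)³ = 5.394 × 10⁻⁶
Enceladus: (1.1 × 10²⁰) / (2.4 × 10⁸)³ = 7.957 × 10⁻⁶
Ratio (larger/smaller) = 1.5

Enceladus, by a factor of ≈ 1.5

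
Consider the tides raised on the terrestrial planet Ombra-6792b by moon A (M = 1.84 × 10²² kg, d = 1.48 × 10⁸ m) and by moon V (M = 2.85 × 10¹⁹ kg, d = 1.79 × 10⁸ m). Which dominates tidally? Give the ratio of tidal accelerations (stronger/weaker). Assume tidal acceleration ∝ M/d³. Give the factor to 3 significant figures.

Moon A, by a factor of ≈ 1140

Tidal acceleration ∝ M/d³, so compare M/d³ for each.
Moon A: (1.84 × 10²²) / (1.48 × 10⁸)³ = 5.676 × 10⁻³
Moon V: (2.85 × 10¹⁹) / (1.79 × 10⁸)³ = 4.969 × 10⁻⁶
Ratio (larger/smaller) = 1140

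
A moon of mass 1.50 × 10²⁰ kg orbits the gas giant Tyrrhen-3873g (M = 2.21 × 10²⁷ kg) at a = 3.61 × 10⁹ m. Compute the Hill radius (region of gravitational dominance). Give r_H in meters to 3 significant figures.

1.02 × 10⁷ m

r_H ≈ a (m/3M)^(1/3)
    = (3.61 × 10⁹) × (1.50 × 10²⁰ / (3 × 2.21 × 10²⁷))^(1/3)
    = 1.02 × 10⁷ m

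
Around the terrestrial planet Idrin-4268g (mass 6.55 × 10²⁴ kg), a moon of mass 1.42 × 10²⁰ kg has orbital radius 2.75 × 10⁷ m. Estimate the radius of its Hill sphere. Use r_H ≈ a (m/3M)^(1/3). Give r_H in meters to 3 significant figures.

r_H ≈ a (m/3M)^(1/3)
    = (2.75 × 10⁷) × (1.42 × 10²⁰ / (3 × 6.55 × 10²⁴))^(1/3)
    = 5.32 × 10⁵ m

5.32 × 10⁵ m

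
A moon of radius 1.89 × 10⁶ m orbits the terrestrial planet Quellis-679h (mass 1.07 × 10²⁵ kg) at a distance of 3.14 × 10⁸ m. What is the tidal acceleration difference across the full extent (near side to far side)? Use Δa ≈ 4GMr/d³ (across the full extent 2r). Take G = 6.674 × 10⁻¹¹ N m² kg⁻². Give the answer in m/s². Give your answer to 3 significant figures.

1.74 × 10⁻⁴ m/s²

Differencing GM/(d−r)² and GM/(d+r)² to first order in r/d gives 4GMr/d³.
Δa = 4GMr/d³
   = 4 × (6.674 × 10⁻¹¹) × (1.07 × 10²⁵) × (1.89 × 10⁶) / (3.14 × 10⁸)³
   = 1.74 × 10⁻⁴ m/s²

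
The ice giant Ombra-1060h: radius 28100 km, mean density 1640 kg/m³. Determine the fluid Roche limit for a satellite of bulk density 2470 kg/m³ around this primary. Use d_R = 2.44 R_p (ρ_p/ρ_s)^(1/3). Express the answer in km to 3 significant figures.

59800 km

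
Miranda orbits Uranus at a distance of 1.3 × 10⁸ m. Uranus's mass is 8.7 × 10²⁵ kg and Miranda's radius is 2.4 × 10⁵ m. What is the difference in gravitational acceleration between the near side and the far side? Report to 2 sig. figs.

2.5 × 10⁻³ m/s²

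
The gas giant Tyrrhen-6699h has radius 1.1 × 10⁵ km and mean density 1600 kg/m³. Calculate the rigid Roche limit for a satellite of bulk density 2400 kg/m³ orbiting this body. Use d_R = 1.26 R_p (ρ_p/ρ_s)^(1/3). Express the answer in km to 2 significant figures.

d_R = 1.26 × 1.1 × 10⁵ km × (1600/2400)^(1/3)
    = 1.2 × 10⁵ km

1.2 × 10⁵ km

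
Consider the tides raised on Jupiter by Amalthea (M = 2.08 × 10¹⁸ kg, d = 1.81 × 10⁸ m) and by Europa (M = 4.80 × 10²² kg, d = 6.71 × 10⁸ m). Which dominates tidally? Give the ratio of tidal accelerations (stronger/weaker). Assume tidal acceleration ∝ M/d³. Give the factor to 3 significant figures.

Europa, by a factor of ≈ 453

Tidal acceleration ∝ M/d³, so compare M/d³ for each.
Amalthea: (2.08 × 10¹⁸) / (1.81 × 10⁸)³ = 3.508 × 10⁻⁷
Europa: (4.80 × 10²²) / (6.71 × 10⁸)³ = 1.589 × 10⁻⁴
Ratio (larger/smaller) = 453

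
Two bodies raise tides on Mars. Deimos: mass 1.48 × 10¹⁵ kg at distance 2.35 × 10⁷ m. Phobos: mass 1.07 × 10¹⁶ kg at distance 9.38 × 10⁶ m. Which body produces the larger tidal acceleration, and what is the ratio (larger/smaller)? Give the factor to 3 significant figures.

Tidal acceleration ∝ M/d³, so compare M/d³ for each.
Deimos: (1.48 × 10¹⁵) / (2.35 × 10⁷)³ = 1.140 × 10⁻⁷
Phobos: (1.07 × 10¹⁶) / (9.38 × 10⁶)³ = 1.297 × 10⁻⁵
Ratio (larger/smaller) = 114

Phobos, by a factor of ≈ 114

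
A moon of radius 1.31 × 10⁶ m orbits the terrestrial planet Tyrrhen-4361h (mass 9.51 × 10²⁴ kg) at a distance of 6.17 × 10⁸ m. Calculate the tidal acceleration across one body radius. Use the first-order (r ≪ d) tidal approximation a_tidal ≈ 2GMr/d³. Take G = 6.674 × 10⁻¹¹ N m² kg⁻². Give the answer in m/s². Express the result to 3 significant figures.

7.08 × 10⁻⁶ m/s²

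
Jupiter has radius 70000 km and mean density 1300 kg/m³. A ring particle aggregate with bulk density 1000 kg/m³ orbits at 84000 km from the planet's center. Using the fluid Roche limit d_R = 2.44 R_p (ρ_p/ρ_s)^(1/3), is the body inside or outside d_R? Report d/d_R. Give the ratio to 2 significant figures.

inside; d/d_R ≈ 0.45

d_R = 2.44 × (70000 km) × (1300/1000)^(1/3) = 1.864 × 10⁵ km
d/d_R = (84000) / (1.864 × 10⁵) = 0.45
Since d/d_R < 1, the body is inside the Roche limit.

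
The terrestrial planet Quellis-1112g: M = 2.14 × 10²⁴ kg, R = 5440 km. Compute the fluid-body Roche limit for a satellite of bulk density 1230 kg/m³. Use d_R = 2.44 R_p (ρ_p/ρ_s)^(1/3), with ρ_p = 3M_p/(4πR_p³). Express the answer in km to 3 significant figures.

ρ_p = 3M_p/(4πR_p³) = 3 × (2.14 × 10²⁴) / (4π × (5.44 × 10⁶ m)³) = 3170 kg/m³
d_R = 2.44 × 5440 km × (3170/1230)^(1/3)
    = 18200 km

18200 km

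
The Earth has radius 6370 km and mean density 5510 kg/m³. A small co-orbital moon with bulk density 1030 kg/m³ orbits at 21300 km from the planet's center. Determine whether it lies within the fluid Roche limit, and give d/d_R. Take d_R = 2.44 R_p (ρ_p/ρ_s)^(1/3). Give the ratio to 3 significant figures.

inside; d/d_R ≈ 0.784

d_R = 2.44 × (6370 km) × (5510/1030)^(1/3) = 27180 km
d/d_R = (21300) / (27180) = 0.784
Since d/d_R < 1, the body is inside the Roche limit.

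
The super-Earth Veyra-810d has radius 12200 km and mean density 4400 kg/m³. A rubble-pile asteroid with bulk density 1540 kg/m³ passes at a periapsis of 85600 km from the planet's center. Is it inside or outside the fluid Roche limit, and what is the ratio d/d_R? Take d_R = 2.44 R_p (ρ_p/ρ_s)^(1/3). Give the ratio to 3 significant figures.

outside; d/d_R ≈ 2.03

d_R = 2.44 × (12200 km) × (4400/1540)^(1/3) = 42240 km
d/d_R = (85600) / (42240) = 2.03
Since d/d_R > 1, the body is outside the Roche limit.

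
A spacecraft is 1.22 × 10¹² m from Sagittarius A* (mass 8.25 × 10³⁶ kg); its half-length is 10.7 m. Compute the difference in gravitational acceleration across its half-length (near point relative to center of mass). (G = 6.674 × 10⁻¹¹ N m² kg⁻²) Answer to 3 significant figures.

Since r ≪ d, expand the inverse-square field across one radius to get the leading 2GMr/d³ term.
Δa = 2GMr/d³
   = 2 × (6.674 × 10⁻¹¹) × (8.25 × 10³⁶) × (10.7) / (1.22 × 10¹²)³
   = 6.49 × 10⁻⁹ m/s²

6.49 × 10⁻⁹ m/s²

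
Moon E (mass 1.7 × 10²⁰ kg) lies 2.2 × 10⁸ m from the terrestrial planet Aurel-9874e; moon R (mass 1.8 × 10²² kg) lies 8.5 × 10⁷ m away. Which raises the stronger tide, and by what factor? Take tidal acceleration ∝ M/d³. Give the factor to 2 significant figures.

Compare M/d³ for the two perturbers:
Moon E: (1.7 × 10²⁰) / (2.2 × 10⁸)³ = 1.597 × 10⁻⁵
Moon R: (1.8 × 10²²) / (8.5 × 10⁷)³ = 2.931 × 10⁻²
Ratio (larger/smaller) = 1800

Moon R, by a factor of ≈ 1800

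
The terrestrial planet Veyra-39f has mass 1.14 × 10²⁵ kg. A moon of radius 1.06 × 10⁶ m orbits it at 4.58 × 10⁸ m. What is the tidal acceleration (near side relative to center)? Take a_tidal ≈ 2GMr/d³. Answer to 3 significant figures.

a_tidal = 2GMr/d³
        = 2 × (6.674 × 10⁻¹¹) × (1.14 × 10²⁵) × (1.06 × 10⁶) / (4.58 × 10⁸)³
        = 1.68 × 10⁻⁵ m/s²

1.68 × 10⁻⁵ m/s²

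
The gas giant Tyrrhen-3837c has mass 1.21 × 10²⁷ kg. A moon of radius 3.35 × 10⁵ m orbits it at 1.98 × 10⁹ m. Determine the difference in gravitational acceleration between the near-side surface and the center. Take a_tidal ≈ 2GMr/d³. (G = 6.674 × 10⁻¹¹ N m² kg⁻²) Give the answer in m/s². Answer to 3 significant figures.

Δa = 2GMr/d³
   = 2 × (6.674 × 10⁻¹¹) × (1.21 × 10²⁷) × (3.35 × 10⁵) / (1.98 × 10⁹)³
   = 6.97 × 10⁻⁶ m/s²

6.97 × 10⁻⁶ m/s²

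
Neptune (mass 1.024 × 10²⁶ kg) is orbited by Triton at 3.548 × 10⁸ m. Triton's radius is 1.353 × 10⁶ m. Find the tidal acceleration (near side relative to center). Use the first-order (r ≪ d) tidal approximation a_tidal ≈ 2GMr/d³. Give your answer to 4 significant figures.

4.141 × 10⁻⁴ m/s²

Since r ≪ d, expand the inverse-square field across one radius to get the leading 2GMr/d³ term.
a_tidal = 2GMr/d³
        = 2 × (6.674 × 10⁻¹¹) × (1.024 × 10²⁶) × (1.353 × 10⁶) / (3.548 × 10⁸)³
        = 4.141 × 10⁻⁴ m/s²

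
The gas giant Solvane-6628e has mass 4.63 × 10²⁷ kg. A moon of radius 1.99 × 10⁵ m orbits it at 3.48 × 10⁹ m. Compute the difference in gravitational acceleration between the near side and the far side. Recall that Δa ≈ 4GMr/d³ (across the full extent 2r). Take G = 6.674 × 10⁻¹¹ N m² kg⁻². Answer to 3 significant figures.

Δg = 4GMr/d³
   = 4 × (6.674 × 10⁻¹¹) × (4.63 × 10²⁷) × (1.99 × 10⁵) / (3.48 × 10⁹)³
   = 5.84 × 10⁻⁶ m/s²

5.84 × 10⁻⁶ m/s²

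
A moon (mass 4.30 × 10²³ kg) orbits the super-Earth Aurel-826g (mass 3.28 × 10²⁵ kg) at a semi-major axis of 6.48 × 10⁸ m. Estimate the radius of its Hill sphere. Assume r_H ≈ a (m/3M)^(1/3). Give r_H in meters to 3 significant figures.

1.06 × 10⁸ m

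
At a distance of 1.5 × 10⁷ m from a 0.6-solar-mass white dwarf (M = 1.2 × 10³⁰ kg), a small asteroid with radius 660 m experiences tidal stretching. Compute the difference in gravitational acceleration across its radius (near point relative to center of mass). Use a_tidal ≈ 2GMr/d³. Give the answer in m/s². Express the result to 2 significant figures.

Δa = 2GMr/d³
   = 2 × (6.674 × 10⁻¹¹) × (1.2 × 10³⁰) × (660) / (1.5 × 10⁷)³
   = 3.1 × 10¹ m/s²

3.1 × 10¹ m/s²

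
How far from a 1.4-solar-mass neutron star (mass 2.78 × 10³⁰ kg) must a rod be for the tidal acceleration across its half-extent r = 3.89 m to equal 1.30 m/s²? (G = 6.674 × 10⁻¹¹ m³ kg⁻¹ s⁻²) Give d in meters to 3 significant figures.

1.04 × 10⁷ m

2GMr/d³ = a_tidal  ⇒  d = (2GMr / a_tidal)^(1/3)
d = (2 × 6.674×10⁻¹¹ × (2.78 × 10³⁰) × (3.89) / (1.30))^(1/3)
  = 1.04 × 10⁷ m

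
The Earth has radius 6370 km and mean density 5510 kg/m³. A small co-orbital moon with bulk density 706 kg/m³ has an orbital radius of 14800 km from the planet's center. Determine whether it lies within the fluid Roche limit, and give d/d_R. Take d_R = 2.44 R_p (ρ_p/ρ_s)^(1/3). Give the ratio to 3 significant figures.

inside; d/d_R ≈ 0.480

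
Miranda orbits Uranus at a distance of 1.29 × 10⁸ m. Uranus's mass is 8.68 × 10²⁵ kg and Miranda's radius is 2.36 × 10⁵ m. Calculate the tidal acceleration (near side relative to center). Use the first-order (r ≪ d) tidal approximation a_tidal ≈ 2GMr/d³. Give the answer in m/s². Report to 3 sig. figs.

1.27 × 10⁻³ m/s²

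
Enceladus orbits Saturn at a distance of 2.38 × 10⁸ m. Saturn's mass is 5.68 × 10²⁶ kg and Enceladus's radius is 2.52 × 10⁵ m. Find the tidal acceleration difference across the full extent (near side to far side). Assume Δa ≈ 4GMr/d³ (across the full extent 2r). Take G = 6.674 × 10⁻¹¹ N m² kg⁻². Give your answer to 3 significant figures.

2.83 × 10⁻³ m/s²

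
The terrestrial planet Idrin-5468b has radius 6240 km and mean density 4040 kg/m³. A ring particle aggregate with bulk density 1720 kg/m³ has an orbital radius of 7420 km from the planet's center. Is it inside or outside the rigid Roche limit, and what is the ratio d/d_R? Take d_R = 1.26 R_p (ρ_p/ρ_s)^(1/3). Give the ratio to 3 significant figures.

inside; d/d_R ≈ 0.710

d_R = 1.26 × (6240 km) × (4040/1720)^(1/3) = 10450 km
d/d_R = (7420) / (10450) = 0.710
Since d/d_R < 1, the body is inside the Roche limit.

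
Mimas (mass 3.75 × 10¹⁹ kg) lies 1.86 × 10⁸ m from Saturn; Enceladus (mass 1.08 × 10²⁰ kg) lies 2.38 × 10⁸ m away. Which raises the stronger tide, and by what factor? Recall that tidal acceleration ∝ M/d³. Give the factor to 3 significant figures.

Enceladus, by a factor of ≈ 1.37

Compare M/d³ for the two perturbers:
Mimas: (3.75 × 10¹⁹) / (1.86 × 10⁸)³ = 5.828 × 10⁻⁶
Enceladus: (1.08 × 10²⁰) / (2.38 × 10⁸)³ = 8.011 × 10⁻⁶
Ratio (larger/smaller) = 1.37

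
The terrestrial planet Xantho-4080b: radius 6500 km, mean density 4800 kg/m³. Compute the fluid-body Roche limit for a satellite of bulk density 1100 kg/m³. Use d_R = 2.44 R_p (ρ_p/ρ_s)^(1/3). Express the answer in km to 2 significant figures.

d_R = 2.44 × 6500 km × (4800/1100)^(1/3)
    = 26000 km

26000 km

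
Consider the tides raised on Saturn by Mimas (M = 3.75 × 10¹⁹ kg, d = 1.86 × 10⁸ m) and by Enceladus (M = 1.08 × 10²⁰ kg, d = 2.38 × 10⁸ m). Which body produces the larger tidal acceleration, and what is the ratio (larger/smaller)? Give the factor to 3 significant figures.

Enceladus, by a factor of ≈ 1.37

Compare M/d³ for the two perturbers:
Mimas: (3.75 × 10¹⁹) / (1.86 × 10⁸)³ = 5.828 × 10⁻⁶
Enceladus: (1.08 × 10²⁰) / (2.38 × 10⁸)³ = 8.011 × 10⁻⁶
Ratio (larger/smaller) = 1.37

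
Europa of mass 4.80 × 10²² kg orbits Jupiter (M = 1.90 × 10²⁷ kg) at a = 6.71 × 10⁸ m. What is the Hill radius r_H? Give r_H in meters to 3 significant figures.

1.37 × 10⁷ m

r_H ≈ a (m/3M)^(1/3)
    = (6.71 × 10⁸) × (4.80 × 10²² / (3 × 1.90 × 10²⁷))^(1/3)
    = 1.37 × 10⁷ m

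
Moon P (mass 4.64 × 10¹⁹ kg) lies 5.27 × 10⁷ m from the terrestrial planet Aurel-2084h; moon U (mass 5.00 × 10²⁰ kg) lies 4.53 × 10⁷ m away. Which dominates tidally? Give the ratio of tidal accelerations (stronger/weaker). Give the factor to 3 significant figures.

Moon U, by a factor of ≈ 17.0

Compare M/d³ for the two perturbers:
Moon P: (4.64 × 10¹⁹) / (5.27 × 10⁷)³ = 3.170 × 10⁻⁴
Moon U: (5.00 × 10²⁰) / (4.53 × 10⁷)³ = 5.379 × 10⁻³
Ratio (larger/smaller) = 17.0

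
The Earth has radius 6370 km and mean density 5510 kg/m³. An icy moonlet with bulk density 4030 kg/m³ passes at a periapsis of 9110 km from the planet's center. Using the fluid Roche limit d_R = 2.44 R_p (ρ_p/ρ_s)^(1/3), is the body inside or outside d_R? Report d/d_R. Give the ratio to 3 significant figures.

inside; d/d_R ≈ 0.528

d_R = 2.44 × (6370 km) × (5510/4030)^(1/3) = 17250 km
d/d_R = (9110) / (17250) = 0.528
Since d/d_R < 1, the body is inside the Roche limit.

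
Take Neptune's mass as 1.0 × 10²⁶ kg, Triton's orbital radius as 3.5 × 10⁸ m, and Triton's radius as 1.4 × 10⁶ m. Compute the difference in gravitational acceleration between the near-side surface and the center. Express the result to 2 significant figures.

Since r ≪ d, expand the inverse-square field across one radius to get the leading 2GMr/d³ term.
a_tidal = 2GMr/d³
        = 2 × (6.674 × 10⁻¹¹) × (1.0 × 10²⁶) × (1.4 × 10⁶) / (3.5 × 10⁸)³
        = 4.4 × 10⁻⁴ m/s²

4.4 × 10⁻⁴ m/s²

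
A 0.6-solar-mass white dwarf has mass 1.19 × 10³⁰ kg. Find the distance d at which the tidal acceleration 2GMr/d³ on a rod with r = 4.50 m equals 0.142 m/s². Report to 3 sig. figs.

2GMr/d³ = a_tidal  ⇒  d = (2GMr / a_tidal)^(1/3)
d = (2 × 6.674×10⁻¹¹ × (1.19 × 10³⁰) × (4.50) / (0.142))^(1/3)
  = 1.71 × 10⁷ m

1.71 × 10⁷ m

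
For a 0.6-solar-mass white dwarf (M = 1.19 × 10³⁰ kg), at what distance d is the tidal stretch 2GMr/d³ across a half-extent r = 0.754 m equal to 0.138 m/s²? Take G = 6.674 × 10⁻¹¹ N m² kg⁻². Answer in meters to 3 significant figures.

9.54 × 10⁶ m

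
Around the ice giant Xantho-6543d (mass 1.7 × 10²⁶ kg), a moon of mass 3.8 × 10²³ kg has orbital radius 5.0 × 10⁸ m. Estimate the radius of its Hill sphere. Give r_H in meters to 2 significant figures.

4.5 × 10⁷ m

r_H ≈ a (m/3M)^(1/3)
    = (5.0 × 10⁸) × (3.8 × 10²³ / (3 × 1.7 × 10²⁶))^(1/3)
    = 4.5 × 10⁷ m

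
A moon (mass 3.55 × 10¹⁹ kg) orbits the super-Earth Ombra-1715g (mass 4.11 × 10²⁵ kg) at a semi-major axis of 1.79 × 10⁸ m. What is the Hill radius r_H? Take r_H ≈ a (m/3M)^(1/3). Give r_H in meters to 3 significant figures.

1.18 × 10⁶ m

r_H ≈ a (m/3M)^(1/3)
    = (1.79 × 10⁸) × (3.55 × 10¹⁹ / (3 × 4.11 × 10²⁵))^(1/3)
    = 1.18 × 10⁶ m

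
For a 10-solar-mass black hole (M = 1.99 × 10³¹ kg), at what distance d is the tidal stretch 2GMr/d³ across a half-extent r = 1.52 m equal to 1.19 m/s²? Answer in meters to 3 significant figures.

1.50 × 10⁷ m

2GMr/d³ = a_tidal  ⇒  d = (2GMr / a_tidal)^(1/3)
d = (2 × 6.674×10⁻¹¹ × (1.99 × 10³¹) × (1.52) / (1.19))^(1/3)
  = 1.50 × 10⁷ m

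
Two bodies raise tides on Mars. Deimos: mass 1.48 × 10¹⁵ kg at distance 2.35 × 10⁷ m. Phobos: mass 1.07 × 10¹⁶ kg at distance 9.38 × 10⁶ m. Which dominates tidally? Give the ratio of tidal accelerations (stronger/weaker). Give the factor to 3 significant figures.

The tide-raising term goes as M/d³ (the gradient of a 1/d² field).
Deimos: (1.48 × 10¹⁵) / (2.35 × 10⁷)³ = 1.140 × 10⁻⁷
Phobos: (1.07 × 10¹⁶) / (9.38 × 10⁶)³ = 1.297 × 10⁻⁵
Ratio (larger/smaller) = 114

Phobos, by a factor of ≈ 114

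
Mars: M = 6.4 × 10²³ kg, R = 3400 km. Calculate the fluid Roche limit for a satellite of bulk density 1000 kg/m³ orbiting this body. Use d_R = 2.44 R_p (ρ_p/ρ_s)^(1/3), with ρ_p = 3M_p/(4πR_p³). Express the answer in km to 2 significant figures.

13000 km

ρ_p = 3M_p/(4πR_p³) = 3 × (6.4 × 10²³) / (4π × (3.4 × 10⁶ m)³) = 3900 kg/m³
d_R = 2.44 × 3400 km × (3900/1000)^(1/3)
    = 13000 km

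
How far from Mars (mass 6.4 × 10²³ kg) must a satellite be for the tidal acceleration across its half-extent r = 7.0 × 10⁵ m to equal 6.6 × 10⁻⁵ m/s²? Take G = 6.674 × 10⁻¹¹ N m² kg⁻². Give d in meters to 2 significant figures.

9.7 × 10⁷ m

2GMr/d³ = a_tidal  ⇒  d = (2GMr / a_tidal)^(1/3)
d = (2 × 6.674×10⁻¹¹ × (6.4 × 10²³) × (7.0 × 10⁵) / (6.6 × 10⁻⁵))^(1/3)
  = 9.7 × 10⁷ m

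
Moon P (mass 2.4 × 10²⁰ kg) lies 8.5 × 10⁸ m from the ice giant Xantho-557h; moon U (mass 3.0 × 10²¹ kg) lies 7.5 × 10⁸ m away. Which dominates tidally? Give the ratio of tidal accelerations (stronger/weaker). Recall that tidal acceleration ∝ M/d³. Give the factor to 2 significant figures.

Moon U, by a factor of ≈ 18

Tidal stretch scales as M/d³; compute that for each body.
Moon P: (2.4 × 10²⁰) / (8.5 × 10⁸)³ = 3.908 × 10⁻⁷
Moon U: (3.0 × 10²¹) / (7.5 × 10⁸)³ = 7.111 × 10⁻⁶
Ratio (larger/smaller) = 18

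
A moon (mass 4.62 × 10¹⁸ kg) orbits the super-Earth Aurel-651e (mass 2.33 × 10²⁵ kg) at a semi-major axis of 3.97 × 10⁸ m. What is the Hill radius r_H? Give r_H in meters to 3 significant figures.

r_H ≈ a (m/3M)^(1/3)
    = (3.97 × 10⁸) × (4.62 × 10¹⁸ / (3 × 2.33 × 10²⁵))^(1/3)
    = 1.61 × 10⁶ m

1.61 × 10⁶ m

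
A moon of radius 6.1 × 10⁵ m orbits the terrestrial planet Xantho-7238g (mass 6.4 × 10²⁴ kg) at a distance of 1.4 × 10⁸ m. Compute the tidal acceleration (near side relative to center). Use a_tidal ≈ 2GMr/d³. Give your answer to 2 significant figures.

1.9 × 10⁻⁴ m/s²

a_tidal = 2GMr/d³
        = 2 × (6.674 × 10⁻¹¹) × (6.4 × 10²⁴) × (6.1 × 10⁵) / (1.4 × 10⁸)³
        = 1.9 × 10⁻⁴ m/s²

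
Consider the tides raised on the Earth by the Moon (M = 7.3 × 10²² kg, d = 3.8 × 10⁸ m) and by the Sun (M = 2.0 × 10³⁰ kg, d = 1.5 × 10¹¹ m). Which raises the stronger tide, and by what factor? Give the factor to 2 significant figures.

Compare M/d³ for the two perturbers:
The Moon: (7.3 × 10²²) / (3.8 × 10⁸)³ = 1.330 × 10⁻³
The Sun: (2.0 × 10³⁰) / (1.5 × 10¹¹)³ = 5.926 × 10⁻⁴
Ratio (larger/smaller) = 2.2

The Moon, by a factor of ≈ 2.2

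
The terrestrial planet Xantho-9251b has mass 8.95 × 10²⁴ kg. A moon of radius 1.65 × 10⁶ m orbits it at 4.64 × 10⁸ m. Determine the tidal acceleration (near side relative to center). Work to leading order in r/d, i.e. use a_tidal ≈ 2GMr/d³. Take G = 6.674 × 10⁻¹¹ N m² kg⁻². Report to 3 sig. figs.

Δg = 2GMr/d³
   = 2 × (6.674 × 10⁻¹¹) × (8.95 × 10²⁴) × (1.65 × 10⁶) / (4.64 × 10⁸)³
   = 1.97 × 10⁻⁵ m/s²

1.97 × 10⁻⁵ m/s²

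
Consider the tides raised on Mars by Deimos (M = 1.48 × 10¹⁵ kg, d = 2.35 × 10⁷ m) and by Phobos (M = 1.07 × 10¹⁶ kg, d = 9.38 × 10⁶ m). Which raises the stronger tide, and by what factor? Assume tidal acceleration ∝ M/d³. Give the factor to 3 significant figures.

Compare M/d³ for the two perturbers:
Deimos: (1.48 × 10¹⁵) / (2.35 × 10⁷)³ = 1.140 × 10⁻⁷
Phobos: (1.07 × 10¹⁶) / (9.38 × 10⁶)³ = 1.297 × 10⁻⁵
Ratio (larger/smaller) = 114

Phobos, by a factor of ≈ 114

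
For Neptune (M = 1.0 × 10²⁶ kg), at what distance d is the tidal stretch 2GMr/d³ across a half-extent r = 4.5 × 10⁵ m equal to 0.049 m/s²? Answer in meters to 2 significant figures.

2GMr/d³ = a_tidal  ⇒  d = (2GMr / a_tidal)^(1/3)
d = (2 × 6.674×10⁻¹¹ × (1.0 × 10²⁶) × (4.5 × 10⁵) / (0.049))^(1/3)
  = 5.0 × 10⁷ m

5.0 × 10⁷ m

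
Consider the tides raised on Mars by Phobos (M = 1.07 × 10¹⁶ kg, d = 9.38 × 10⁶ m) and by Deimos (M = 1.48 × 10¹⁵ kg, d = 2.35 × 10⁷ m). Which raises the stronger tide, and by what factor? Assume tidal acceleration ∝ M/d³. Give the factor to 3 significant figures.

Phobos, by a factor of ≈ 114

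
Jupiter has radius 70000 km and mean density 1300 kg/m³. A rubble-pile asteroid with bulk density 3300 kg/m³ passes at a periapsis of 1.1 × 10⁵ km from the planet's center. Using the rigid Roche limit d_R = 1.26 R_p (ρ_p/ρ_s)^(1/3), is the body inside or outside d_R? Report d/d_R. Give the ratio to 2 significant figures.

outside; d/d_R ≈ 1.7

d_R = 1.26 × (70000 km) × (1300/3300)^(1/3) = 64660 km
d/d_R = (1.1 × 10⁵) / (64660) = 1.7
Since d/d_R > 1, the body is outside the Roche limit.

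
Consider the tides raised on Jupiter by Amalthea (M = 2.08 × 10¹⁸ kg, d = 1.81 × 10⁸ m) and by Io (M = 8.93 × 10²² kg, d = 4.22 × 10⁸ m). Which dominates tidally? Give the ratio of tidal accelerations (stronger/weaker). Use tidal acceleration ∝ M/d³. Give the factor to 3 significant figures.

Io, by a factor of ≈ 3390

The tide-raising term goes as M/d³ (the gradient of a 1/d² field).
Amalthea: (2.08 × 10¹⁸) / (1.81 × 10⁸)³ = 3.508 × 10⁻⁷
Io: (8.93 × 10²²) / (4.22 × 10⁸)³ = 1.188 × 10⁻³
Ratio (larger/smaller) = 3390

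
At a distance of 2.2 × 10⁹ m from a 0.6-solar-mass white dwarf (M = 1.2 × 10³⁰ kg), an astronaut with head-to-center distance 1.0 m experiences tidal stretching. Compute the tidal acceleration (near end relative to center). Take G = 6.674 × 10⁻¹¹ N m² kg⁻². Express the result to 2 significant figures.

1.5 × 10⁻⁸ m/s²

Since r ≪ d, expand the inverse-square field across one radius to get the leading 2GMr/d³ term.
Δg = 2GMr/d³
   = 2 × (6.674 × 10⁻¹¹) × (1.2 × 10³⁰) × (1.0) / (2.2 × 10⁹)³
   = 1.5 × 10⁻⁸ m/s²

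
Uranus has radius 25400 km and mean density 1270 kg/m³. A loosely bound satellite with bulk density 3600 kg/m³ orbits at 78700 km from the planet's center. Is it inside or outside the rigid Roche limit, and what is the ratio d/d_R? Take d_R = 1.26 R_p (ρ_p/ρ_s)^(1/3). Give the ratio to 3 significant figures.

outside; d/d_R ≈ 3.48

d_R = 1.26 × (25400 km) × (1270/3600)^(1/3) = 22610 km
d/d_R = (78700) / (22610) = 3.48
Since d/d_R > 1, the body is outside the Roche limit.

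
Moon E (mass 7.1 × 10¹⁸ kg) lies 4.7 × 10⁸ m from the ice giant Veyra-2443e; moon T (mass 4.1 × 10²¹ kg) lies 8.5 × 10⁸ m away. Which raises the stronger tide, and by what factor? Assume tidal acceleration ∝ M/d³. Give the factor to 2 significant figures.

Moon T, by a factor of ≈ 98

The tide-raising term goes as M/d³ (the gradient of a 1/d² field).
Moon E: (7.1 × 10¹⁸) / (4.7 × 10⁸)³ = 6.839 × 10⁻⁸
Moon T: (4.1 × 10²¹) / (8.5 × 10⁸)³ = 6.676 × 10⁻⁶
Ratio (larger/smaller) = 98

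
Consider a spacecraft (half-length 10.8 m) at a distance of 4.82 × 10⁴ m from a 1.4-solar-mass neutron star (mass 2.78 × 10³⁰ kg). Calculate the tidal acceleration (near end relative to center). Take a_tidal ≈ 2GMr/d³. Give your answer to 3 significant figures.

a_tidal = 2GMr/d³
        = 2 × (6.674 × 10⁻¹¹) × (2.78 × 10³⁰) × (10.8) / (4.82 × 10⁴)³
        = 3.58 × 10⁷ m/s²

3.58 × 10⁷ m/s²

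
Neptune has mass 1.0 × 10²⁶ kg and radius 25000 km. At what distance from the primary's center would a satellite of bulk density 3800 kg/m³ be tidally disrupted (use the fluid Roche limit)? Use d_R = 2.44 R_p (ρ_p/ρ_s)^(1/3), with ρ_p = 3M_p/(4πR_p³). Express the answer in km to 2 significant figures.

45000 km

ρ_p = 3M_p/(4πR_p³) = 3 × (1.0 × 10²⁶) / (4π × (2.5 × 10⁷ m)³) = 1500 kg/m³
d_R = 2.44 × 25000 km × (1500/3800)^(1/3)
    = 45000 km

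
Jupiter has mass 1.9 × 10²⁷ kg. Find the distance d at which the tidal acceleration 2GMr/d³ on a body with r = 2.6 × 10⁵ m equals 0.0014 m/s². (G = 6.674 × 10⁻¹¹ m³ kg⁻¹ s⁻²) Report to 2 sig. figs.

3.6 × 10⁸ m

2GMr/d³ = a_tidal  ⇒  d = (2GMr / a_tidal)^(1/3)
d = (2 × 6.674×10⁻¹¹ × (1.9 × 10²⁷) × (2.6 × 10⁵) / (0.0014))^(1/3)
  = 3.6 × 10⁸ m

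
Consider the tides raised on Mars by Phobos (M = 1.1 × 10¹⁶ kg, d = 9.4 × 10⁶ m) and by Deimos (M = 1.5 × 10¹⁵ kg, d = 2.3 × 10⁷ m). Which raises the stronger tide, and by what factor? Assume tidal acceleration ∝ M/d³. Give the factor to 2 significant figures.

Phobos, by a factor of ≈ 110

Tidal acceleration ∝ M/d³, so compare M/d³ for each.
Phobos: (1.1 × 10¹⁶) / (9.4 × 10⁶)³ = 1.324 × 10⁻⁵
Deimos: (1.5 × 10¹⁵) / (2.3 × 10⁷)³ = 1.233 × 10⁻⁷
Ratio (larger/smaller) = 110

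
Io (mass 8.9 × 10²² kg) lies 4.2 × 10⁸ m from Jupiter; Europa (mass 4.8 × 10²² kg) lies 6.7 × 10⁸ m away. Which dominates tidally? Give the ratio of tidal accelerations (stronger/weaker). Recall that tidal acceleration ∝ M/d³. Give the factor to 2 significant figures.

Io, by a factor of ≈ 7.5

Compare M/d³ for the two perturbers:
Io: (8.9 × 10²²) / (4.2 × 10⁸)³ = 1.201 × 10⁻³
Europa: (4.8 × 10²²) / (6.7 × 10⁸)³ = 1.596 × 10⁻⁴
Ratio (larger/smaller) = 7.5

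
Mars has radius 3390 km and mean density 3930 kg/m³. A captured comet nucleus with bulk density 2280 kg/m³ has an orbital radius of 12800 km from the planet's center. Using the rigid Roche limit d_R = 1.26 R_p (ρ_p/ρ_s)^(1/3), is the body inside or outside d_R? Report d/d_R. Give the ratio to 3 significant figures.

d_R = 1.26 × (3390 km) × (3930/2280)^(1/3) = 5121 km
d/d_R = (12800) / (5121) = 2.50
Since d/d_R > 1, the body is outside the Roche limit.

outside; d/d_R ≈ 2.50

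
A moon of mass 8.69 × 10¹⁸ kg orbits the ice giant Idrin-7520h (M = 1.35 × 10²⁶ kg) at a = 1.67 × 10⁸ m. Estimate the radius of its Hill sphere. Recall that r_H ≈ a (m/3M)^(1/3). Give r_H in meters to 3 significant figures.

4.64 × 10⁵ m

r_H ≈ a (m/3M)^(1/3)
    = (1.67 × 10⁸) × (8.69 × 10¹⁸ / (3 × 1.35 × 10²⁶))^(1/3)
    = 4.64 × 10⁵ m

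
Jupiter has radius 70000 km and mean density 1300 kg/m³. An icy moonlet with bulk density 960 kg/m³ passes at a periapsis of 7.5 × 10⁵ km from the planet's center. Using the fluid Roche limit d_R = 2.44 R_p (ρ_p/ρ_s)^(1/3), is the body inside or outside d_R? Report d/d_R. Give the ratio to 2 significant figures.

d_R = 2.44 × (70000 km) × (1300/960)^(1/3) = 1.890 × 10⁵ km
d/d_R = (7.5 × 10⁵) / (1.890 × 10⁵) = 4.0
Since d/d_R > 1, the body is outside the Roche limit.

outside; d/d_R ≈ 4.0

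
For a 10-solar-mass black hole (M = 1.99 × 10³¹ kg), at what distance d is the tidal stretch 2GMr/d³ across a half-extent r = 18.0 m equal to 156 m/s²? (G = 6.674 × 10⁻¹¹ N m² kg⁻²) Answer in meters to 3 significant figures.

2GMr/d³ = a_tidal  ⇒  d = (2GMr / a_tidal)^(1/3)
d = (2 × 6.674×10⁻¹¹ × (1.99 × 10³¹) × (18.0) / (156))^(1/3)
  = 6.74 × 10⁶ m

6.74 × 10⁶ m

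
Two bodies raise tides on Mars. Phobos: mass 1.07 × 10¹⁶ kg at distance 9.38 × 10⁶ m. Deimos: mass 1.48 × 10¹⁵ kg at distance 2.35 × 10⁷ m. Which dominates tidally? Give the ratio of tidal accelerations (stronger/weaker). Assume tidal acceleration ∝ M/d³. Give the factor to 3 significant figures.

Phobos, by a factor of ≈ 114

Compare M/d³ for the two perturbers:
Phobos: (1.07 × 10¹⁶) / (9.38 × 10⁶)³ = 1.297 × 10⁻⁵
Deimos: (1.48 × 10¹⁵) / (2.35 × 10⁷)³ = 1.140 × 10⁻⁷
Ratio (larger/smaller) = 114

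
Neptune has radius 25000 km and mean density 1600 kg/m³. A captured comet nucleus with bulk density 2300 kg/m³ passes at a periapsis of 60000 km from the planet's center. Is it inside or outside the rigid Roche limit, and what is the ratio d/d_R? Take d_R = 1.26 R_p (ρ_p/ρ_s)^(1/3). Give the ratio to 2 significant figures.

outside; d/d_R ≈ 2.1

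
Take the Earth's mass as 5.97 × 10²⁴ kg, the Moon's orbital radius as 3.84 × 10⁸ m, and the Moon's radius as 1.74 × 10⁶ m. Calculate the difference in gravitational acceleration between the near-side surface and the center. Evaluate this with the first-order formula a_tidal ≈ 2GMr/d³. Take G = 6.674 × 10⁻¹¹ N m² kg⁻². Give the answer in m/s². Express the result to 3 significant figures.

Differencing GM/(d−r)² and GM/d² to first order in r/d gives 2GMr/d³.
Δg = 2GMr/d³
   = 2 × (6.674 × 10⁻¹¹) × (5.97 × 10²⁴) × (1.74 × 10⁶) / (3.84 × 10⁸)³
   = 2.45 × 10⁻⁵ m/s²

2.45 × 10⁻⁵ m/s²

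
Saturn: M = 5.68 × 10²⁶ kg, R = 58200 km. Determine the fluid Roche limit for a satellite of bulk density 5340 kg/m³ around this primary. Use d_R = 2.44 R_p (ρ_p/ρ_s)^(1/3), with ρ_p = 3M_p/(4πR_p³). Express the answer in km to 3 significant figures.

71700 km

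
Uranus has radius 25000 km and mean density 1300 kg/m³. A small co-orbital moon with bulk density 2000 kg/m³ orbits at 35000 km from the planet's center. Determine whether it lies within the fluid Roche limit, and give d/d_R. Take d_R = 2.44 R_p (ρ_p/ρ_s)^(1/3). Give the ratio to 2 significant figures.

inside; d/d_R ≈ 0.66

d_R = 2.44 × (25000 km) × (1300/2000)^(1/3) = 52840 km
d/d_R = (35000) / (52840) = 0.66
Since d/d_R < 1, the body is inside the Roche limit.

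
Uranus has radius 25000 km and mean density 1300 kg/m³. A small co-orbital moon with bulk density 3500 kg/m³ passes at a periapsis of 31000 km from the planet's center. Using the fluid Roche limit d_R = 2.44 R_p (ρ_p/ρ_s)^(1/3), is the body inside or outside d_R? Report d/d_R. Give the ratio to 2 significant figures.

inside; d/d_R ≈ 0.71

d_R = 2.44 × (25000 km) × (1300/3500)^(1/3) = 43850 km
d/d_R = (31000) / (43850) = 0.71
Since d/d_R < 1, the body is inside the Roche limit.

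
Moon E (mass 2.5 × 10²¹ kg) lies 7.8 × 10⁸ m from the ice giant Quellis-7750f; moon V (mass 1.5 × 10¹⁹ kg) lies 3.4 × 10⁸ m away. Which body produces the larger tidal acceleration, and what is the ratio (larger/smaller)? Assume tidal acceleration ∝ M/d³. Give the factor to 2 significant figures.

Moon E, by a factor of ≈ 14

Compare M/d³ for the two perturbers:
Moon E: (2.5 × 10²¹) / (7.8 × 10⁸)³ = 5.268 × 10⁻⁶
Moon V: (1.5 × 10¹⁹) / (3.4 × 10⁸)³ = 3.816 × 10⁻⁷
Ratio (larger/smaller) = 14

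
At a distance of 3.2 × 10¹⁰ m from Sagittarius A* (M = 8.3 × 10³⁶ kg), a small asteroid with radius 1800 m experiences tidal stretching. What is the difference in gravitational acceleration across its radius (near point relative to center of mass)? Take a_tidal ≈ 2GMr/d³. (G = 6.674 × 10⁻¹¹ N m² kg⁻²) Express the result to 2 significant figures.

6.1 × 10⁻² m/s²

Since r ≪ d, expand the inverse-square field across one radius to get the leading 2GMr/d³ term.
Δa = 2GMr/d³
   = 2 × (6.674 × 10⁻¹¹) × (8.3 × 10³⁶) × (1800) / (3.2 × 10¹⁰)³
   = 6.1 × 10⁻² m/s²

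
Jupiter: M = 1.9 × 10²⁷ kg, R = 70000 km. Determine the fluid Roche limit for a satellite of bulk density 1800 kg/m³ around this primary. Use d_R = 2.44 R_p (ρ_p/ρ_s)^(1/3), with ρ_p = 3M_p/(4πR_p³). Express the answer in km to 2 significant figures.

ρ_p = 3M_p/(4πR_p³) = 3 × (1.9 × 10²⁷) / (4π × (7.0 × 10⁷ m)³) = 1300 kg/m³
d_R = 2.44 × 70000 km × (1300/1800)^(1/3)
    = 1.5 × 10⁵ km

1.5 × 10⁵ km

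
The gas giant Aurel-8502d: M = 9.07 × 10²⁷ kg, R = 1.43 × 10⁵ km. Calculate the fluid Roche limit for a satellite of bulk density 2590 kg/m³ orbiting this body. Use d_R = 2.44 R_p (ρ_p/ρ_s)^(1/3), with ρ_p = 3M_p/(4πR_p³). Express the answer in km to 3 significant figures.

ρ_p = 3M_p/(4πR_p³) = 3 × (9.07 × 10²⁷) / (4π × (1.43 × 10⁸ m)³) = 740 kg/m³
d_R = 2.44 × 1.43 × 10⁵ km × (740/2590)^(1/3)
    = 2.30 × 10⁵ km

2.30 × 10⁵ km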